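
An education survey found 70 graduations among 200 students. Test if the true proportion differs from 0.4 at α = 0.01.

p̂ = 0.35, p₀ = 0.4. z = (p̂ - p₀)/√(p₀(1-p₀)/n) = -1.443. Critical: ±2.576. Fail to reject H₀.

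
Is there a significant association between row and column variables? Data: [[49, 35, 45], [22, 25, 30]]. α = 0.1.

χ² = 1.931. df = 2, critical = 4.605. Fail to reject H₀. No evidence of dependence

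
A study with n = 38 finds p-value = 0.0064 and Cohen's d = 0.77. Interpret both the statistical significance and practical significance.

Statistically significant (p = 0.0064 < 0.05). Cohen's d = 0.77 indicates a medium effect size. Both statistical and practical significance should be considered.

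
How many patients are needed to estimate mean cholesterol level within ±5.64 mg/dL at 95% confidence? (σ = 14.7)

n = (z*σ/E)² = (1.96×14.7/5.64)² = 26.1 → n = 27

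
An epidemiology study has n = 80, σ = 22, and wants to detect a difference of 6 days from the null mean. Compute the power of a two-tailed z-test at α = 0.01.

SE = σ/√n = 22/√80 = 2.46. Non-centrality λ = d/SE = 6/2.46 = 2.439. Power ≈ Φ(λ - z_{α/2}) = Φ(2.439 - 2.576) = Φ(-0.137) = 0.446.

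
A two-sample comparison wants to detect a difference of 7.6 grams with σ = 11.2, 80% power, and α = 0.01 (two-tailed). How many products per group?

n per group = 2(z_α/2 + z_β)²σ²/d² = 2×(2.576 + 0.84)²×11.2²/7.6² = 50.7 → n = 51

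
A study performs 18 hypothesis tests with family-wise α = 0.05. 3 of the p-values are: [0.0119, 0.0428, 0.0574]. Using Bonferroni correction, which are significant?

Bonferroni α = 0.05/18 = 0.00278. None of the given p-values are significant.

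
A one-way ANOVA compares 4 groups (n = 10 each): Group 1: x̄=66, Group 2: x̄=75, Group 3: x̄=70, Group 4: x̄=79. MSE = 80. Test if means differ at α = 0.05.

Grand mean = 72.5. SS_between = 970.0, MS_between = 323.33. F = 4.042, F_crit ≈ 2.866. Reject H₀.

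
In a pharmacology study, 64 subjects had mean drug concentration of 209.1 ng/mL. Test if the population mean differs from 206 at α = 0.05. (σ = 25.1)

z = (x̄ - μ₀)/(σ/√n) = (209.1 - 206)/(25.1/√64) = 0.988. Critical value: ±1.96. Since |0.988| ≤ 1.96, Fail to reject H₀.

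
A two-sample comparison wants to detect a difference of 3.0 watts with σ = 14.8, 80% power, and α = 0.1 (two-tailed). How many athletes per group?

n per group = 2(z_α/2 + z_β)²σ²/d² = 2×(1.645 + 0.84)²×14.8²/3.0² = 300.6 → n = 301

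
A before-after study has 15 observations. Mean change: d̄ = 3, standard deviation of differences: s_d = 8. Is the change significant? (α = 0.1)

t = d̄/(s_d/√n) = 3/(8/√15) = 1.452. df = 14, critical t = ±1.761. Fail to reject H₀.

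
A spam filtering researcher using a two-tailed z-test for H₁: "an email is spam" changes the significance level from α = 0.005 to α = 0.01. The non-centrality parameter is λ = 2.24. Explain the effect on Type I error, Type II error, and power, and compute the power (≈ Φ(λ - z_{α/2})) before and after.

Increasing α from 0.005 to 0.01:
• Type I error rate increases (α is the Type I rate by definition).
• Critical value moves from z_{α/2} = 2.807 to 2.576, so power = Φ(λ - z_{α/2}) goes from Φ(2.24 - 2.807) = 0.285 to Φ(2.24 - 2.576) = 0.368.
• Type II error rate β = 1 - power therefore decreases (0.715 → 0.632).
Appropriate when false negatives are costly — here, a spam email lands in the inbox.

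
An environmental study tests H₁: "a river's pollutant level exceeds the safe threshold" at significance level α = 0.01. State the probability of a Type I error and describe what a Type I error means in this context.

P(Type I error) = α = 0.01. A Type I error is rejecting H₀ when H₀ is actually true (false positive) — here, concluding that a river's pollutant level exceeds the safe threshold when in fact this is not the case. Consequence: shutting down a compliant factory unnecessarily.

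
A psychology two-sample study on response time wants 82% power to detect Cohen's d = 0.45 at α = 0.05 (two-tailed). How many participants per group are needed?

z_{α/2} = 1.96, z_β = Φ⁻¹(0.82) = 0.915. For small effect (d = 0.45): n per group = 2(z_{α/2} + z_β)²/d² = 2(1.96 + 0.915)²/0.45² = 81.6 → 82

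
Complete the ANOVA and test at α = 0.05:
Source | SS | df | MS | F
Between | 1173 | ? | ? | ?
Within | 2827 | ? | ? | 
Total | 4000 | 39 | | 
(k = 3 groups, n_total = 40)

df_between = 2, df_within = 37. MS_between = 586.5, MS_within = 76.41. F = 7.676, F_crit ≈ 3.252. Reject H₀.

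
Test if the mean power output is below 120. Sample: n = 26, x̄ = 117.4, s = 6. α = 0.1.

t = (117.4 - 120)/(6/√26) = -2.21, df = 25. Critical t = -1.316. Reject H₀.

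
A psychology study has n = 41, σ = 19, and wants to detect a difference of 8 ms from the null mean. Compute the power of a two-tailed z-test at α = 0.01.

SE = σ/√n = 19/√41 = 2.967. Non-centrality λ = d/SE = 8/2.967 = 2.696. Power ≈ Φ(λ - z_{α/2}) = Φ(2.696 - 2.576) = Φ(0.12) = 0.548.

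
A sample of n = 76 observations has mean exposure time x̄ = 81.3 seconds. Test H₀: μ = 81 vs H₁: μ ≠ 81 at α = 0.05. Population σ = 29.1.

z = (x̄ - μ₀)/(σ/√n) = (81.3 - 81)/(29.1/√76) = 0.09. Critical value: ±1.96. Since |0.09| ≤ 1.96, Fail to reject H₀.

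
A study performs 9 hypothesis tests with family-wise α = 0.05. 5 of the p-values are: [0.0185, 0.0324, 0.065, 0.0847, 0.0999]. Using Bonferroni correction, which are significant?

Bonferroni α = 0.05/9 = 0.00556. None of the given p-values are significant.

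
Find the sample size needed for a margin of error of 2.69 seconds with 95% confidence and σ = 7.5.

n = (z*σ/E)² = (1.96×7.5/2.69)² = 29.9 → n = 30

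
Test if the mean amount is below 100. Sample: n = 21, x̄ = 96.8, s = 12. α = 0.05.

t = (96.8 - 100)/(12/√21) = -1.222, df = 20. Critical t = -1.725. Fail to reject H₀.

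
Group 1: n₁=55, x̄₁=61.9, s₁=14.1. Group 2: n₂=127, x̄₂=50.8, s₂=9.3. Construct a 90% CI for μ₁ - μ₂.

Difference = 11.1. SE = √(14.1²/55 + 9.3²/127) = 2.073. CI = (7.69, 14.51)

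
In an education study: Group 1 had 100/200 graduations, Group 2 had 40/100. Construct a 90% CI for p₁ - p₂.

p̂₁ = 0.5, p̂₂ = 0.4. Difference = 0.1. CI = (0.001, 0.199)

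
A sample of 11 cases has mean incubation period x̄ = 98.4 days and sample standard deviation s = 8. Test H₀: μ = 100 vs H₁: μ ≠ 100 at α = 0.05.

t = (x̄ - μ₀)/(s/√n) = (98.4 - 100)/(8/√11) = -0.663. df = 10, critical t = ±2.228. Fail to reject H₀.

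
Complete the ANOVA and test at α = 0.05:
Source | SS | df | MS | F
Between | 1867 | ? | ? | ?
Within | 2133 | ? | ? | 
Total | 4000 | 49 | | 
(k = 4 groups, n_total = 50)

df_between = 3, df_within = 46. MS_between = 622.33, MS_within = 46.37. F = 13.421, F_crit ≈ 2.807. Reject H₀.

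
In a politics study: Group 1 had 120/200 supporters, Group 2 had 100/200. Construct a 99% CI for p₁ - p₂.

p̂₁ = 0.6, p̂₂ = 0.5. Difference = 0.1. CI = (-0.028, 0.228)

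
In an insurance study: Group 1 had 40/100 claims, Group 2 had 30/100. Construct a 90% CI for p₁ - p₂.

p̂₁ = 0.4, p̂₂ = 0.3. Difference = 0.1. CI = (-0.01, 0.21)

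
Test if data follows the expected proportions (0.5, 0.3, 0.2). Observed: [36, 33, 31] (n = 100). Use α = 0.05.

Expected: [50.0, 30.0, 20.0]. χ² = 10.27. df = 2, critical = 5.991. Reject H₀.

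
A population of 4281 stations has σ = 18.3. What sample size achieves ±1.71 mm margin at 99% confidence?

Without FPC: n₀ = (2.576×18.3/1.71)² = 759.979. With FPC: n = n₀N/(n₀+N-1) = 645.5 → n = 646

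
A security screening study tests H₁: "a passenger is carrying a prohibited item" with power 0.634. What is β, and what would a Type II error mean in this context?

β = 1 - power = 1 - 0.634 = 0.366. A Type II error is failing to reject H₀ when H₀ is false (false negative) — here, failing to conclude that a passenger is carrying a prohibited item when in fact it is true. Consequence: letting a prohibited item through — security breach.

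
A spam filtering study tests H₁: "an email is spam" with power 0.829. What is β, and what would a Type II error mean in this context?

β = 1 - power = 1 - 0.829 = 0.171. A Type II error is failing to reject H₀ when H₀ is false (false negative) — here, failing to conclude that an email is spam when in fact it is true. Consequence: a spam email lands in the inbox.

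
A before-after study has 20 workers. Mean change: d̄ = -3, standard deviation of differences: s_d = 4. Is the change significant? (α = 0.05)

t = d̄/(s_d/√n) = -3/(4/√20) = -3.354. df = 19, critical t = ±2.093. Reject H₀.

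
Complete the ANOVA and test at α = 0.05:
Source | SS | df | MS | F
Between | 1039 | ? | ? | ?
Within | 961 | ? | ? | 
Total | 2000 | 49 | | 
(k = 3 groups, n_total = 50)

df_between = 2, df_within = 47. MS_between = 519.5, MS_within = 20.45. F = 25.407, F_crit ≈ 3.195. Reject H₀.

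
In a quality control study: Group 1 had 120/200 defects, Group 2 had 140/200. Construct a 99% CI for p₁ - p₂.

p̂₁ = 0.6, p̂₂ = 0.7. Difference = -0.1. CI = (-0.222, 0.022)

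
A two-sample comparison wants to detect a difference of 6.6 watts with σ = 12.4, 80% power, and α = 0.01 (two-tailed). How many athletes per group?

n per group = 2(z_α/2 + z_β)²σ²/d² = 2×(2.576 + 0.84)²×12.4²/6.6² = 82.4 → n = 83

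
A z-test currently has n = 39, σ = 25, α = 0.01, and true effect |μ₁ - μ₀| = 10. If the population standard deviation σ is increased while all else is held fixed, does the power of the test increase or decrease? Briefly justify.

Power decreases: a larger σ inflates the standard error σ/√n, pulling the sampling distribution under H₁ back toward the critical value.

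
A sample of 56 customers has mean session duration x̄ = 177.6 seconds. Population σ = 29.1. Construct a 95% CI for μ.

CI = x̄ ± z*(σ/√n) = 177.6 ± 1.96(29.1/√56) = 177.6 ± 7.62 = (169.98, 185.22)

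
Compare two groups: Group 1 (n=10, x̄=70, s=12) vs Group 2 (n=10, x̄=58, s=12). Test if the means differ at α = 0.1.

Pooled sp = 12.0. t = 2.236, df = 18. Critical t = ±1.734. Reject H₀.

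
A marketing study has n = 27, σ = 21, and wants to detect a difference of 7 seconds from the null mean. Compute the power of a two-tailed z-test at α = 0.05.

SE = σ/√n = 21/√27 = 4.041. Non-centrality λ = d/SE = 7/4.041 = 1.732. Power ≈ Φ(λ - z_{α/2}) = Φ(1.732 - 1.96) = Φ(-0.228) = 0.41.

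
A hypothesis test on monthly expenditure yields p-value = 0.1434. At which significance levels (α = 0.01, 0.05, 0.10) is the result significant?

p = 0.1434. Not significant at any of the given levels.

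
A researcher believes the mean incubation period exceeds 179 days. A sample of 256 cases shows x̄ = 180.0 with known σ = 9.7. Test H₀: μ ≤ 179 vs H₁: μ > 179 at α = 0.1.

z = 1.649. Critical value: 1.28. Reject H₀.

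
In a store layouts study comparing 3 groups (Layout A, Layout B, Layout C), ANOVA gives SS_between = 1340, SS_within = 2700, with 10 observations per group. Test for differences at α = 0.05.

df_between = 2, df_within = 27. F = MS_between/MS_within = 670.0/100.0 = 6.7. F_crit ≈ 3.354. Reject H₀. At least one mean differs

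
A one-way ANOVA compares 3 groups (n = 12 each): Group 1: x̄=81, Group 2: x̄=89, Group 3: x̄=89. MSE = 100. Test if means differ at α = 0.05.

Grand mean = 86.33. SS_between = 512.0, MS_between = 256.0. F = 2.56, F_crit ≈ 3.285. Fail to reject H₀.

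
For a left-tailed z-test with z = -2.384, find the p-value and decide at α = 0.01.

p = P(Z < -2.384) = Φ(-2.384) ≈ 0.0086. Since p < 0.01, reject H₀ (significant) at α = 0.01.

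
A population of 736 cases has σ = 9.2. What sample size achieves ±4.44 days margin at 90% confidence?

Without FPC: n₀ = (1.645×9.2/4.44)² = 11.618. With FPC: n = n₀N/(n₀+N-1) = 11.5 → n = 12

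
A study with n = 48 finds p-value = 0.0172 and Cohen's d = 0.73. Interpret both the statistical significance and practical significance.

Statistically significant (p = 0.0172 < 0.05). Cohen's d = 0.73 indicates a medium effect size. Both statistical and practical significance should be considered.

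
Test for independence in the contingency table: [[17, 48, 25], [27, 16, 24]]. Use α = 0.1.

χ² = 15.251. df = 2, critical = 4.605. Reject H₀. Variables are dependent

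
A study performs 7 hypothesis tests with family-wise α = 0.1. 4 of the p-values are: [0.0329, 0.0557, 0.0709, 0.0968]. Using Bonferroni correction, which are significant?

Bonferroni α = 0.1/7 = 0.01429. None of the given p-values are significant.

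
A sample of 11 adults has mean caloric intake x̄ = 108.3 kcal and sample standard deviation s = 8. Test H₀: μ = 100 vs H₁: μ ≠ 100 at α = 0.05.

t = (x̄ - μ₀)/(s/√n) = (108.3 - 100)/(8/√11) = 3.441. df = 10, critical t = ±2.228. Reject H₀.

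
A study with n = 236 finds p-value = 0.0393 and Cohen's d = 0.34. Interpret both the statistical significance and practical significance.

Statistically significant (p = 0.0393 < 0.05). Cohen's d = 0.34 indicates a small effect size. Both statistical and practical significance should be considered.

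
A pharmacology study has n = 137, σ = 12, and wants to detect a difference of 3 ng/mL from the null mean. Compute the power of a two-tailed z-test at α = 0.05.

SE = σ/√n = 12/√137 = 1.025. Non-centrality λ = d/SE = 3/1.025 = 2.926. Power ≈ Φ(λ - z_{α/2}) = Φ(2.926 - 1.96) = Φ(0.966) = 0.833.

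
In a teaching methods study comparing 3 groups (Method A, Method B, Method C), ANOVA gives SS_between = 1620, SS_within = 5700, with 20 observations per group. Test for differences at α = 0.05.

df_between = 2, df_within = 57. F = MS_between/MS_within = 810.0/100.0 = 8.1. F_crit ≈ 3.159. Reject H₀. At least one mean differs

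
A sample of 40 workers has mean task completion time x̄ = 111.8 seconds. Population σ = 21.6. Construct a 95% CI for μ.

CI = x̄ ± z*(σ/√n) = 111.8 ± 1.96(21.6/√40) = 111.8 ± 6.69 = (105.11, 118.49)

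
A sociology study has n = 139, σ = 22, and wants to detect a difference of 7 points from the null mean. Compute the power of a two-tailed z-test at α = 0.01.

SE = σ/√n = 22/√139 = 1.866. Non-centrality λ = d/SE = 7/1.866 = 3.751. Power ≈ Φ(λ - z_{α/2}) = Φ(3.751 - 2.576) = Φ(1.175) = 0.88.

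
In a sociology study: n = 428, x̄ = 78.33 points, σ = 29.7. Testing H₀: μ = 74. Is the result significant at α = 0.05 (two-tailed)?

z = (78.33 - 74)/(29.7/√428) = 3.016. Since |z| > 1.96, significant at α = 0.05.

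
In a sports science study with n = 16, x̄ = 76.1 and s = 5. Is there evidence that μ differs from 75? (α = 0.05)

t = (x̄ - μ₀)/(s/√n) = (76.1 - 75)/(5/√16) = 0.88. df = 15, critical t = ±2.131. Fail to reject H₀.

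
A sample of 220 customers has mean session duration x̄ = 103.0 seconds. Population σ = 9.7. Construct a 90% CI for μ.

CI = x̄ ± z*(σ/√n) = 103.0 ± 1.645(9.7/√220) = 103.0 ± 1.08 = (101.92, 104.08)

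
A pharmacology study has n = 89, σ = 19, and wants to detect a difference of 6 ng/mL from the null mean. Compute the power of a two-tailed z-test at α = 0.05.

SE = σ/√n = 19/√89 = 2.014. Non-centrality λ = d/SE = 6/2.014 = 2.979. Power ≈ Φ(λ - z_{α/2}) = Φ(2.979 - 1.96) = Φ(1.019) = 0.846.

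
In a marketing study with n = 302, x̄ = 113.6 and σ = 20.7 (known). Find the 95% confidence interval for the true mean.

CI = x̄ ± z*(σ/√n) = 113.6 ± 1.96(20.7/√302) = 113.6 ± 2.33 = (111.27, 115.93)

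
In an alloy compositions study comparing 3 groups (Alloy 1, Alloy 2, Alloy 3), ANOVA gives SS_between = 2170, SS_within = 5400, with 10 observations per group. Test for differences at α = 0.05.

df_between = 2, df_within = 27. F = MS_between/MS_within = 1085.0/200.0 = 5.425. F_crit ≈ 3.354. Reject H₀. At least one mean differs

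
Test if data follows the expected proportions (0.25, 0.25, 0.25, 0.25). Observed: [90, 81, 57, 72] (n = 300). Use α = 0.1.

Expected: [75.0, 75.0, 75.0, 75.0]. χ² = 7.92. df = 3, critical = 6.251. Reject H₀.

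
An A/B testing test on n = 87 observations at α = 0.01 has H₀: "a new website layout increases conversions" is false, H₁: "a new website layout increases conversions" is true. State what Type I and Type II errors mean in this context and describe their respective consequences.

Type I (false positive): concluding that a new website layout increases conversions when it is not — rolling out a layout that doesn't actually help — wasted engineering effort. Type II (false negative): failing to conclude that a new website layout increases conversions when it is — discarding a layout that would have improved conversions — lost revenue. Which is costlier depends on domain priorities and is a judgement call rather than a statistical fact.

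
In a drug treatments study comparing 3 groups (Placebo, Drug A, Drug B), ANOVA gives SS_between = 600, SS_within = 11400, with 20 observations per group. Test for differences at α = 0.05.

df_between = 2, df_within = 57. F = MS_between/MS_within = 300.0/200.0 = 1.5. F_crit ≈ 3.159. Fail to reject H₀.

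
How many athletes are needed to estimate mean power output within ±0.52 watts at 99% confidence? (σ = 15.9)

n = (z*σ/E)² = (2.576×15.9/0.52)² = 6204.1 → n = 6205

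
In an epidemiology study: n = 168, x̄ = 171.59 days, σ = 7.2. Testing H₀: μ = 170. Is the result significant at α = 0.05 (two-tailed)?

z = (171.59 - 170)/(7.2/√168) = 2.862. Since |z| > 1.96, significant at α = 0.05.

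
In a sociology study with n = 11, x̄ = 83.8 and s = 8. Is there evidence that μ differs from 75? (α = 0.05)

t = (x̄ - μ₀)/(s/√n) = (83.8 - 75)/(8/√11) = 3.648. df = 10, critical t = ±2.228. Reject H₀.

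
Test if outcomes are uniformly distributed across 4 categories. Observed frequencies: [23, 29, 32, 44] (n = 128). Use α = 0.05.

Expected = 32 each. χ² = Σ(O-E)²/E = 7.312. df = 3, critical value = 7.815. Fail to reject H₀.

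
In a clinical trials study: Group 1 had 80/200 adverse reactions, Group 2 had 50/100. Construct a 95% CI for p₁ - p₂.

p̂₁ = 0.4, p̂₂ = 0.5. Difference = -0.1. CI = (-0.219, 0.019)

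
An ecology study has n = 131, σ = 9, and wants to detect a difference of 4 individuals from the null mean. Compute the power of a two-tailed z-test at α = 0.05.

SE = σ/√n = 9/√131 = 0.786. Non-centrality λ = d/SE = 4/0.786 = 5.087. Power ≈ Φ(λ - z_{α/2}) = Φ(5.087 - 1.96) = Φ(3.127) = 0.999.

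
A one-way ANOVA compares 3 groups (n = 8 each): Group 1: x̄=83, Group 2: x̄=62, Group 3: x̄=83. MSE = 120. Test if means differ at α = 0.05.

Grand mean = 76.0. SS_between = 2352.0, MS_between = 1176.0. F = 9.8, F_crit ≈ 3.467. Reject H₀.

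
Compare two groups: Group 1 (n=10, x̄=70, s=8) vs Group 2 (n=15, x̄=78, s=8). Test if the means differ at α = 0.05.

Pooled sp = 8.0. t = -2.449, df = 23. Critical t = ±2.069. Reject H₀.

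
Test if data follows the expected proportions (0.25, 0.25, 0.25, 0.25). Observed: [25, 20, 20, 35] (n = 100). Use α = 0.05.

Expected: [25.0, 25.0, 25.0, 25.0]. χ² = 6.0. df = 3, critical = 7.815. Fail to reject H₀.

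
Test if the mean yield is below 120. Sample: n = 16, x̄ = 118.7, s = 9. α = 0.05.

t = (118.7 - 120)/(9/√16) = -0.578, df = 15. Critical t = -1.753. Fail to reject H₀.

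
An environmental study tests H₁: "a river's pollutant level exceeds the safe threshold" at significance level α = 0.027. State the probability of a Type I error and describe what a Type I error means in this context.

P(Type I error) = α = 0.027. A Type I error is rejecting H₀ when H₀ is actually true (false positive) — here, concluding that a river's pollutant level exceeds the safe threshold when in fact this is not the case. Consequence: shutting down a compliant factory unnecessarily.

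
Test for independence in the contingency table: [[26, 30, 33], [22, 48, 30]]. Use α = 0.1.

χ² = 4.003. df = 2, critical = 4.605. Fail to reject H₀. No evidence of dependence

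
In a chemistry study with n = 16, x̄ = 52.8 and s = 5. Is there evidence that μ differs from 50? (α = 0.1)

t = (x̄ - μ₀)/(s/√n) = (52.8 - 50)/(5/√16) = 2.24. df = 15, critical t = ±1.753. Reject H₀.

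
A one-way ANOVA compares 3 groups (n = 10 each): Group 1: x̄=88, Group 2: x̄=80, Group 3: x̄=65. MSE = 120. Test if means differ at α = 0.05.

Grand mean = 77.67. SS_between = 2726.67, MS_between = 1363.33. F = 11.361, F_crit ≈ 3.354. Reject H₀.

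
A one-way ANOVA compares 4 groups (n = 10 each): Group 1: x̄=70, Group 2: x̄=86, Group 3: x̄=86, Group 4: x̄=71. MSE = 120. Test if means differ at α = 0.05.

Grand mean = 78.25. SS_between = 2407.5, MS_between = 802.5. F = 6.688, F_crit ≈ 2.866. Reject H₀.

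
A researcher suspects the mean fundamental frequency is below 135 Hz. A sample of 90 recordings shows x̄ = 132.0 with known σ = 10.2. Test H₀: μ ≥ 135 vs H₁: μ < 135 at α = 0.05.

z = -2.79. Critical value: -1.645. Reject H₀.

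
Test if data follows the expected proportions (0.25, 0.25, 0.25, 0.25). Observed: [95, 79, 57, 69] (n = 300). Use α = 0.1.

Expected: [75.0, 75.0, 75.0, 75.0]. χ² = 10.347. df = 3, critical = 6.251. Reject H₀.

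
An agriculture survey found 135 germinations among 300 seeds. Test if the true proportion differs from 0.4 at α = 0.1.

p̂ = 0.45, p₀ = 0.4. z = (p̂ - p₀)/√(p₀(1-p₀)/n) = 1.768. Critical: ±1.645. Reject H₀.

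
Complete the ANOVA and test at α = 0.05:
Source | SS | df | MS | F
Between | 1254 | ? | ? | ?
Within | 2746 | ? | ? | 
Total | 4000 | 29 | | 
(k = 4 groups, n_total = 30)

df_between = 3, df_within = 26. MS_between = 418.0, MS_within = 105.62. F = 3.958, F_crit ≈ 2.975. Reject H₀.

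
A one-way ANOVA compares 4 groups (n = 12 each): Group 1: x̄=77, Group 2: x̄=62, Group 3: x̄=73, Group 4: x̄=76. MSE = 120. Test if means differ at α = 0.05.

Grand mean = 72.0. SS_between = 1704.0, MS_between = 568.0. F = 4.733, F_crit ≈ 2.816. Reject H₀.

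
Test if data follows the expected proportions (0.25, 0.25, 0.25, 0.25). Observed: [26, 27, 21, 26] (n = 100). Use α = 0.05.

Expected: [25.0, 25.0, 25.0, 25.0]. χ² = 0.88. df = 3, critical = 7.815. Fail to reject H₀.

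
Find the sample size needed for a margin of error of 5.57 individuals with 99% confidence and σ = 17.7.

n = (z*σ/E)² = (2.576×17.7/5.57)² = 67.01 → n = 68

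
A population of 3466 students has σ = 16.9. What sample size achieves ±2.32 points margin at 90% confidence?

Without FPC: n₀ = (1.645×16.9/2.32)² = 143.592. With FPC: n = n₀N/(n₀+N-1) = 137.9 → n = 138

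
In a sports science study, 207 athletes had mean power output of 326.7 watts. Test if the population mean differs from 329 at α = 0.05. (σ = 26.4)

z = (x̄ - μ₀)/(σ/√n) = (326.7 - 329)/(26.4/√207) = -1.253. Critical value: ±1.96. Since |-1.253| ≤ 1.96, Fail to reject H₀.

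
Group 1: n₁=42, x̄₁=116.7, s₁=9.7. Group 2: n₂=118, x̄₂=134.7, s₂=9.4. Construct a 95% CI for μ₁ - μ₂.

Difference = -18.0. SE = √(9.7²/42 + 9.4²/118) = 1.729. CI = (-21.39, -14.61)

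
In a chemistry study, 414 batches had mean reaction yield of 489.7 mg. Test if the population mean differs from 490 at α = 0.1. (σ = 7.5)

z = (x̄ - μ₀)/(σ/√n) = (489.7 - 490)/(7.5/√414) = -0.814. Critical value: ±1.645. Since |-0.814| ≤ 1.645, Fail to reject H₀.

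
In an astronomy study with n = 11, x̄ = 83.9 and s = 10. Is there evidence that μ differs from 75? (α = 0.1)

t = (x̄ - μ₀)/(s/√n) = (83.9 - 75)/(10/√11) = 2.952. df = 10, critical t = ±1.812. Reject H₀.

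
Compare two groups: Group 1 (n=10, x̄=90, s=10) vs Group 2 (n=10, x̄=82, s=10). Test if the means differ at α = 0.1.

Pooled sp = 10.0. t = 1.789, df = 18. Critical t = ±1.734. Reject H₀.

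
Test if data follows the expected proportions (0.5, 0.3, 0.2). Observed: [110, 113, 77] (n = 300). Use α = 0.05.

Expected: [150.0, 90.0, 60.0]. χ² = 21.361. df = 2, critical = 5.991. Reject H₀.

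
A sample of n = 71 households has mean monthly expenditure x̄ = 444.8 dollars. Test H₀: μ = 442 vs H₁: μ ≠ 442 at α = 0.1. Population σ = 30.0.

z = (x̄ - μ₀)/(σ/√n) = (444.8 - 442)/(30.0/√71) = 0.786. Critical value: ±1.645. Since |0.786| ≤ 1.645, Fail to reject H₀.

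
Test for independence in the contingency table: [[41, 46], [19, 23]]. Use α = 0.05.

χ² = 0.041. df = 1, critical = 3.841. Fail to reject H₀. No evidence of dependence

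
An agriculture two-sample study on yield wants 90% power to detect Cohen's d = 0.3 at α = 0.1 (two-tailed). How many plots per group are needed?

z_{α/2} = 1.645, z_β = Φ⁻¹(0.9) = 1.282. For small effect (d = 0.3): n per group = 2(z_{α/2} + z_β)²/d² = 2(1.645 + 1.282)²/0.3² = 190.4 → 191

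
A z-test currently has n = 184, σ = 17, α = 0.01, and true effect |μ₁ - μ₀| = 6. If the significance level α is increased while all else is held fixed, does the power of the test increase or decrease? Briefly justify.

Power increases: a larger α lowers the critical value, so more of the H₁ sampling distribution falls in the rejection region.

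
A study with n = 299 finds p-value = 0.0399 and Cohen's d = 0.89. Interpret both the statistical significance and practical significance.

Statistically significant (p = 0.0399 < 0.05). Cohen's d = 0.89 indicates a large effect size. Both statistical and practical significance should be considered.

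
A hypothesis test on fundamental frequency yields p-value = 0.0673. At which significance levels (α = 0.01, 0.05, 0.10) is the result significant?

p = 0.0673. Significant at: α = 0.1.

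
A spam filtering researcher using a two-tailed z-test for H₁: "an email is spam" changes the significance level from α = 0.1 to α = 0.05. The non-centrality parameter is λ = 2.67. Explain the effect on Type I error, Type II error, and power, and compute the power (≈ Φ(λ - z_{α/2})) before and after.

Decreasing α from 0.1 to 0.05:
• Type I error rate decreases (α is the Type I rate by definition).
• Critical value moves from z_{α/2} = 1.645 to 1.96, so power = Φ(λ - z_{α/2}) goes from Φ(2.67 - 1.645) = 0.847 to Φ(2.67 - 1.96) = 0.761.
• Type II error rate β = 1 - power therefore increases (0.153 → 0.239).
Appropriate when false positives are costly — here, a legitimate email is sent to the spam folder and the user misses it.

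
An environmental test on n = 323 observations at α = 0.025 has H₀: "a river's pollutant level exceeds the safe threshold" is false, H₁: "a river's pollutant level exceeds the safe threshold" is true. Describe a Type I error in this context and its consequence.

Type I error: rejecting H₀ when it is true — concluding that a river's pollutant level exceeds the safe threshold when in fact it is not. Consequence: shutting down a compliant factory unnecessarily.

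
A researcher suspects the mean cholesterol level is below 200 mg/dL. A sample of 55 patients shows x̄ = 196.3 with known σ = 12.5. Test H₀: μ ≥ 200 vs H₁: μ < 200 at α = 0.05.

z = -2.195. Critical value: -1.645. Reject H₀.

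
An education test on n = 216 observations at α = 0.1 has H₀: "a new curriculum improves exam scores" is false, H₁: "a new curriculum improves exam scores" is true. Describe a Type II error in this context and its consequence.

Type II error: failing to reject H₀ when it is false — concluding that a new curriculum improves exam scores is not supported when in fact it is. Consequence: keeping the old curriculum when the new one would have helped students.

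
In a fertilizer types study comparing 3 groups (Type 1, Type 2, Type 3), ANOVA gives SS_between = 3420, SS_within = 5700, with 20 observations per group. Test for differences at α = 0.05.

df_between = 2, df_within = 57. F = MS_between/MS_within = 1710.0/100.0 = 17.1. F_crit ≈ 3.159. Reject H₀. At least one mean differs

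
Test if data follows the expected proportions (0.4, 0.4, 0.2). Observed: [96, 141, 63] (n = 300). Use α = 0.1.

Expected: [120.0, 120.0, 60.0]. χ² = 8.625. df = 2, critical = 4.605. Reject H₀.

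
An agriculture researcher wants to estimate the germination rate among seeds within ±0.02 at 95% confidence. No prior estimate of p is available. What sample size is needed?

Conservative approach: use p = 0.5 (maximizes p(1-p) = 0.25). n = z²(0.25)/E² = 1.96²×0.25/0.02² = 2401.0 → n = 2401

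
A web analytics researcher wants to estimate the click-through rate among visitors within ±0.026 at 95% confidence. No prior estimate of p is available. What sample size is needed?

Conservative approach: use p = 0.5 (maximizes p(1-p) = 0.25). n = z²(0.25)/E² = 1.96²×0.25/0.026² = 1420.7 → n = 1421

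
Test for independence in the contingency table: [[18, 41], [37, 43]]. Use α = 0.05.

χ² = 3.519. df = 1, critical = 3.841. Fail to reject H₀. No evidence of dependence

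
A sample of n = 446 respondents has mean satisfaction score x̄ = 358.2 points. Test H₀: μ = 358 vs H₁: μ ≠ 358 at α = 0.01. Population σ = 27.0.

z = (x̄ - μ₀)/(σ/√n) = (358.2 - 358)/(27.0/√446) = 0.156. Critical value: ±2.576. Since |0.156| ≤ 2.576, Fail to reject H₀.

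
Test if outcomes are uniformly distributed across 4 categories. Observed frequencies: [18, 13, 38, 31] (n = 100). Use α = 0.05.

Expected = 25 each. χ² = Σ(O-E)²/E = 15.92. df = 3, critical value = 7.815. Reject H₀.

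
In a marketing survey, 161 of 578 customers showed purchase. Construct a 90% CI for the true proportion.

p̂ = 0.279. CI = p̂ ± z*√(p̂(1-p̂)/n) = (0.248, 0.309)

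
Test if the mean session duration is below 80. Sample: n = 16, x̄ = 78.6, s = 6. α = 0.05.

t = (78.6 - 80)/(6/√16) = -0.933, df = 15. Critical t = -1.753. Fail to reject H₀.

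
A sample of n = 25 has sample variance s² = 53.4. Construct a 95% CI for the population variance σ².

df = 24. χ²_{0.025} = 39.364, χ²_{0.975} = 12.401. CI for σ² = ((n-1)s²/χ²_{α/2}, (n-1)s²/χ²_{1-α/2}) = (24·53.4/39.364, 24·53.4/12.401) = (32.56, 103.35)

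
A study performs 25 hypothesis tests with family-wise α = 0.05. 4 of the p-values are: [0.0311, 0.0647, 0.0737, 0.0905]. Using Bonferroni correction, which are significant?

Bonferroni α = 0.05/25 = 0.002. None of the given p-values are significant.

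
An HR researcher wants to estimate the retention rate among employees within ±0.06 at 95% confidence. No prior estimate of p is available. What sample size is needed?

Conservative approach: use p = 0.5 (maximizes p(1-p) = 0.25). n = z²(0.25)/E² = 1.96²×0.25/0.06² = 266.8 → n = 267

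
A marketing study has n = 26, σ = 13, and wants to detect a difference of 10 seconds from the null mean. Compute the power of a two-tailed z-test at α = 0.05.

SE = σ/√n = 13/√26 = 2.55. Non-centrality λ = d/SE = 10/2.55 = 3.922. Power ≈ Φ(λ - z_{α/2}) = Φ(3.922 - 1.96) = Φ(1.962) = 0.975.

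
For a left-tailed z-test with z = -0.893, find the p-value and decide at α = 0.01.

p = P(Z < -0.893) = Φ(-0.893) ≈ 0.1859. Since p ≥ 0.01, fail to reject H₀ (not significant) at α = 0.01.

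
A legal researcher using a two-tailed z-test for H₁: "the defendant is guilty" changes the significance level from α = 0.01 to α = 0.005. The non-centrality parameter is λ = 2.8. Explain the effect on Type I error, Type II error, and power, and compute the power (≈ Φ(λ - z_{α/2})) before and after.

Decreasing α from 0.01 to 0.005:
• Type I error rate decreases (α is the Type I rate by definition).
• Critical value moves from z_{α/2} = 2.576 to 2.807, so power = Φ(λ - z_{α/2}) goes from Φ(2.8 - 2.576) = 0.589 to Φ(2.8 - 2.807) = 0.497.
• Type II error rate β = 1 - power therefore increases (0.411 → 0.503).
Appropriate when false positives are costly — here, convicting an innocent person.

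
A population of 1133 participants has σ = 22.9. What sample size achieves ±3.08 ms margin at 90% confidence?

Without FPC: n₀ = (1.645×22.9/3.08)² = 149.59. With FPC: n = n₀N/(n₀+N-1) = 132.2 → n = 133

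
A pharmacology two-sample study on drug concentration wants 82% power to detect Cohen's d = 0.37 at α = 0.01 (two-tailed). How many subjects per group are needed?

z_{α/2} = 2.576, z_β = Φ⁻¹(0.82) = 0.915. For small effect (d = 0.37): n per group = 2(z_{α/2} + z_β)²/d² = 2(2.576 + 0.915)²/0.37² = 178.04 → 179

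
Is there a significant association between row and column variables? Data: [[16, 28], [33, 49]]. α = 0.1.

χ² = 0.181. df = 1, critical = 2.706. Fail to reject H₀. No evidence of dependence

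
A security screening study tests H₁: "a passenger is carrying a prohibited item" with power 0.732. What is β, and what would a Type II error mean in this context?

β = 1 - power = 1 - 0.732 = 0.268. A Type II error is failing to reject H₀ when H₀ is false (false negative) — here, failing to conclude that a passenger is carrying a prohibited item when in fact it is true. Consequence: letting a prohibited item through — security breach.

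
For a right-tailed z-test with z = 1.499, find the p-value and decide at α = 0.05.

p = P(Z > 1.499) = 1 - Φ(1.499) ≈ 0.0669. Since p ≥ 0.05, fail to reject H₀ (not significant) at α = 0.05.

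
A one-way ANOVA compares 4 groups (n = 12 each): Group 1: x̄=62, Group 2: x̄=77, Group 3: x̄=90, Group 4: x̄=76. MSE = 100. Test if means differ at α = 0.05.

Grand mean = 76.25. SS_between = 4713.0, MS_between = 1571.0. F = 15.71, F_crit ≈ 2.816. Reject H₀.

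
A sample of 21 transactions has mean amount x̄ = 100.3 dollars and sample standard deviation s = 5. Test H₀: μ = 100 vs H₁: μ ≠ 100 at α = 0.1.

t = (x̄ - μ₀)/(s/√n) = (100.3 - 100)/(5/√21) = 0.275. df = 20, critical t = ±1.725. Fail to reject H₀.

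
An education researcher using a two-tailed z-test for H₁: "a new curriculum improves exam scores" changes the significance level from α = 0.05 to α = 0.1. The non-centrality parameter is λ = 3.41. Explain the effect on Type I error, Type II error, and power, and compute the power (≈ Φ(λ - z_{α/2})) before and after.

Increasing α from 0.05 to 0.1:
• Type I error rate increases (α is the Type I rate by definition).
• Critical value moves from z_{α/2} = 1.96 to 1.645, so power = Φ(λ - z_{α/2}) goes from Φ(3.41 - 1.96) = 0.926 to Φ(3.41 - 1.645) = 0.961.
• Type II error rate β = 1 - power therefore decreases (0.074 → 0.039).
Appropriate when false negatives are costly — here, keeping the old curriculum when the new one would have helped students.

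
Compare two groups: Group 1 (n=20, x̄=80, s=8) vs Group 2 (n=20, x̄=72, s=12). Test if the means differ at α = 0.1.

Pooled sp = 10.2. t = 2.481, df = 38. Critical t = ±1.686. Reject H₀.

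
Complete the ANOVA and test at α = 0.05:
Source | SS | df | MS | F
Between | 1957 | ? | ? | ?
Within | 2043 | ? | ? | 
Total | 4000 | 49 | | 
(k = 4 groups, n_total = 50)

df_between = 3, df_within = 46. MS_between = 652.33, MS_within = 44.41. F = 14.688, F_crit ≈ 2.807. Reject H₀.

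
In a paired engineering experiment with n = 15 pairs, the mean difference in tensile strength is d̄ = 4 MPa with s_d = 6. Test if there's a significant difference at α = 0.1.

t = d̄/(s_d/√n) = 4/(6/√15) = 2.582. df = 14, critical t = ±1.761. Reject H₀.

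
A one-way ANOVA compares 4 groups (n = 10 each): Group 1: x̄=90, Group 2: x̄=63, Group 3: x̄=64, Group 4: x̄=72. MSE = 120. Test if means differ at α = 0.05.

Grand mean = 72.25. SS_between = 4687.5, MS_between = 1562.5. F = 13.021, F_crit ≈ 2.866. Reject H₀.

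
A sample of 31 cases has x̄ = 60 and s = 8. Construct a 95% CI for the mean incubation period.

CI = x̄ ± t*(s/√n) = 60 ± 2.042(8/√31) = (57.07, 62.93)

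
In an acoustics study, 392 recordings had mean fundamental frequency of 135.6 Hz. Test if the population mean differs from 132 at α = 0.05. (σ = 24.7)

z = (x̄ - μ₀)/(σ/√n) = (135.6 - 132)/(24.7/√392) = 2.886. Critical value: ±1.96. Since |2.886| > 1.96, Reject H₀.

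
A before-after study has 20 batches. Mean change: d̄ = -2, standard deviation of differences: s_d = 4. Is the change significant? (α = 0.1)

t = d̄/(s_d/√n) = -2/(4/√20) = -2.236. df = 19, critical t = ±1.729. Reject H₀.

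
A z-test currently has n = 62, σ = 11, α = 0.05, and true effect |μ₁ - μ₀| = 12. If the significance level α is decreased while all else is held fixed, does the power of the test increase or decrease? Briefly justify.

Power decreases: a smaller α raises the critical value, so less of the H₁ sampling distribution falls in the rejection region.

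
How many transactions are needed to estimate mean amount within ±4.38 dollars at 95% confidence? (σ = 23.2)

n = (z*σ/E)² = (1.96×23.2/4.38)² = 107.8 → n = 108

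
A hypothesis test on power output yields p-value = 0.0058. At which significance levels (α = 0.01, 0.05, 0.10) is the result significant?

p = 0.0058. Significant at: α = 0.01, 0.05, 0.1.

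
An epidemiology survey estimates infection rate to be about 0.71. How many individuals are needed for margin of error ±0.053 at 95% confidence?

n = z²p(1-p)/E² = 1.96²×0.71×0.29/0.053² = 281.6 → n = 282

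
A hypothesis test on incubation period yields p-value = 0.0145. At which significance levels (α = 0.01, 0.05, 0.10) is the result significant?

p = 0.0145. Significant at: α = 0.05, 0.1.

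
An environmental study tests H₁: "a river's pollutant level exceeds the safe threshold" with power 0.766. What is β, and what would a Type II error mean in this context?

β = 1 - power = 1 - 0.766 = 0.234. A Type II error is failing to reject H₀ when H₀ is false (false negative) — here, failing to conclude that a river's pollutant level exceeds the safe threshold when in fact it is true. Consequence: allowing unsafe pollution to continue.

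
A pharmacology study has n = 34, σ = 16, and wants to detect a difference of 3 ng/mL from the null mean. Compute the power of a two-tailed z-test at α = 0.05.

SE = σ/√n = 16/√34 = 2.744. Non-centrality λ = d/SE = 3/2.744 = 1.093. Power ≈ Φ(λ - z_{α/2}) = Φ(1.093 - 1.96) = Φ(-0.867) = 0.193.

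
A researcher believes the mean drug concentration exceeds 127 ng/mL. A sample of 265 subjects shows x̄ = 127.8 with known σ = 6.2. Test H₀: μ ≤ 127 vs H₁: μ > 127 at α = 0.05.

z = 2.1. Critical value: 1.645. Reject H₀.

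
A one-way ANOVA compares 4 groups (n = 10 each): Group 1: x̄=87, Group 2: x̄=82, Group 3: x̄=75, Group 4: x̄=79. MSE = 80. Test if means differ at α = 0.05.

Grand mean = 80.75. SS_between = 767.5, MS_between = 255.83. F = 3.198, F_crit ≈ 2.866. Reject H₀.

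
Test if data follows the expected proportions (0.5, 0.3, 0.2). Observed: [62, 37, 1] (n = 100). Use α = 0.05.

Expected: [50.0, 30.0, 20.0]. χ² = 22.563. df = 2, critical = 5.991. Reject H₀.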